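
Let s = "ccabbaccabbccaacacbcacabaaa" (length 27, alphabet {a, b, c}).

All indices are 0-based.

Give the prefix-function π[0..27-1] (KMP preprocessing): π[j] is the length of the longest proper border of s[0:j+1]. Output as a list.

[0, 1, 0, 0, 0, 0, 1, 2, 3, 4, 5, 1, 2, 3, 0, 1, 0, 1, 0, 1, 0, 1, 0, 0, 0, 0, 0]

π[0] = 0
j=1 s[j]='c': π[1]=1 (border 'c')
j=2 s[j]='a': k: 1→0; π[2]=0 (border '')
j=3 s[j]='b': π[3]=0 (border '')
j=4 s[j]='b': π[4]=0 (border '')
j=5 s[j]='a': π[5]=0 (border '')
j=6 s[j]='c': π[6]=1 (border 'c')
j=7 s[j]='c': π[7]=2 (border 'cc')
j=8 s[j]='a': π[8]=3 (border 'cca')
j=9 s[j]='b': π[9]=4 (border 'ccab')
j=10 s[j]='b': π[10]=5 (border 'ccabb')
j=11 s[j]='c': k: 5→0; π[11]=1 (border 'c')
j=12 s[j]='c': π[12]=2 (border 'cc')
j=13 s[j]='a': π[13]=3 (border 'cca')
j=14 s[j]='a': k: 3→0; π[14]=0 (border '')
j=15 s[j]='c': π[15]=1 (border 'c')
j=16 s[j]='a': k: 1→0; π[16]=0 (border '')
j=17 s[j]='c': π[17]=1 (border 'c')
j=18 s[j]='b': k: 1→0; π[18]=0 (border '')
j=19 s[j]='c': π[19]=1 (border 'c')
j=20 s[j]='a': k: 1→0; π[20]=0 (border '')
j=21 s[j]='c': π[21]=1 (border 'c')
j=22 s[j]='a': k: 1→0; π[22]=0 (border '')
j=23 s[j]='b': π[23]=0 (border '')
j=24 s[j]='a': π[24]=0 (border '')
j=25 s[j]='a': π[25]=0 (border '')
j=26 s[j]='a': π[26]=0 (border '')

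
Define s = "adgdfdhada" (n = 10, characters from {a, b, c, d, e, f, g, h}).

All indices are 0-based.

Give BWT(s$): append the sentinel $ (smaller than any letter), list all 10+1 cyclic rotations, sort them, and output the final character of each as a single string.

adh$agafddd

rank  rotation     last
    0  $adgdfdhada  a
    1  a$adgdfdhad  d
    2  ada$adgdfdh  h
    3  adgdfdhada$  $
    4  da$adgdfdha  a
    5  dfdhada$adg  g
    6  dgdfdhada$a  a
    7  dhada$adgdf  f
    8  fdhada$adgd  d
    9  gdfdhada$ad  d
   10  hada$adgdfd  d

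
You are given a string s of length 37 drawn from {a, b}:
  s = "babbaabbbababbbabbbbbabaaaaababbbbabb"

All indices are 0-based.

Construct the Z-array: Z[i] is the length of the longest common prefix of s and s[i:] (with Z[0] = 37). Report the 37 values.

[37, 0, 1, 2, 0, 0, 1, 1, 3, 0, 4, 0, 1, 1, 4, 0, 1, 1, 1, 1, 3, 0, 2, 0, 0, 0, 0, 0, 4, 0, 1, 1, 1, 4, 0, 1, 1]

Z[0]=37
i=1: outside box; Z[1]=0
i=2: outside box; Z[2]=1 scan→box=[2,3)
i=3: outside box; Z[3]=2 scan→box=[3,5)
i=4: min(r-i=1, Z[1]=0)=0; Z[4]=0
i=5: outside box; Z[5]=0
i=6: outside box; Z[6]=1 scan→box=[6,7)
i=7: outside box; Z[7]=1 scan→box=[7,8)
i=8: outside box; Z[8]=3 scan→box=[8,11)
i=9: min(r-i=2, Z[1]=0)=0; Z[9]=0
i=10: min(r-i=1, Z[2]=1)=1; Z[10]=4 scan→box=[10,14)
i=11: min(r-i=3, Z[1]=0)=0; Z[11]=0
i=12: min(r-i=2, Z[2]=1)=1; Z[12]=1
i=13: min(r-i=1, Z[3]=2)=1; Z[13]=1
i=14: outside box; Z[14]=4 scan→box=[14,18)
i=15: min(r-i=3, Z[1]=0)=0; Z[15]=0
i=16: min(r-i=2, Z[2]=1)=1; Z[16]=1
i=17: min(r-i=1, Z[3]=2)=1; Z[17]=1
i=18: outside box; Z[18]=1 scan→box=[18,19)
i=19: outside box; Z[19]=1 scan→box=[19,20)
i=20: outside box; Z[20]=3 scan→box=[20,23)
i=21: min(r-i=2, Z[1]=0)=0; Z[21]=0
i=22: min(r-i=1, Z[2]=1)=1; Z[22]=2 scan→box=[22,24)
i=23: min(r-i=1, Z[1]=0)=0; Z[23]=0
i=24: outside box; Z[24]=0
i=25: outside box; Z[25]=0
i=26: outside box; Z[26]=0
i=27: outside box; Z[27]=0
i=28: outside box; Z[28]=4 scan→box=[28,32)
i=29: min(r-i=3, Z[1]=0)=0; Z[29]=0
i=30: min(r-i=2, Z[2]=1)=1; Z[30]=1
i=31: min(r-i=1, Z[3]=2)=1; Z[31]=1
i=32: outside box; Z[32]=1 scan→box=[32,33)
i=33: outside box; Z[33]=4 scan→box=[33,37)
i=34: min(r-i=3, Z[1]=0)=0; Z[34]=0
i=35: min(r-i=2, Z[2]=1)=1; Z[35]=1
i=36: min(r-i=1, Z[3]=2)=1; Z[36]=1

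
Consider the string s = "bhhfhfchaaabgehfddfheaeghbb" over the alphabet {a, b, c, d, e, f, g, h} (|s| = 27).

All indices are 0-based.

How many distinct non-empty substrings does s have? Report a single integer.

355

rank | idx | suffix
   0 |   8 | aaabgehfddfheaeghbb
   1 |   9 | aabgehfddfheaeghbb
   2 |  10 | abgehfddfheaeghbb
   3 |  21 | aeghbb
   4 |  26 | b
   5 |  25 | bb
   6 |  11 | bgehfddfheaeghbb
   7 |   0 | bhhfhfchaaabgehfddfheaeghbb
   8 |   6 | chaaabgehfddfheaeghbb
   9 |  16 | ddfheaeghbb
  10 |  17 | dfheaeghbb
  11 |  20 | eaeghbb
  12 |  22 | eghbb
  13 |  13 | ehfddfheaeghbb
  14 |   5 | fchaaabgehfddfheaeghbb
  15 |  15 | fddfheaeghbb
  16 |  18 | fheaeghbb
  17 |   3 | fhfchaaabgehfddfheaeghbb
  18 |  12 | gehfddfheaeghbb
  19 |  23 | ghbb
  20 |   7 | haaabgehfddfheaeghbb
  21 |  24 | hbb
  22 |  19 | heaeghbb
  23 |   4 | hfchaaabgehfddfheaeghbb
  24 |  14 | hfddfheaeghbb
  25 |   2 | hfhfchaaabgehfddfheaeghbb
  26 |   1 | hhfhfchaaabgehfddfheaeghbb

SA = [8, 9, 10, 21, 26, 25, 11, 0, 6, 16, 17, 20, 22, 13, 5, 15, 18, 3, 12, 23, 7, 24, 19, 4, 14, 2, 1]
[i] adj suffixes → lcp
  [1] 8/9 → 2 ('aa')
  [2] 9/10 → 1 ('a')
  [3] 10/21 → 1 ('a')
  [4] 21/26 → 0 ('')
  [5] 26/25 → 1 ('b')
  [6] 25/11 → 1 ('b')
  [7] 11/0 → 1 ('b')
  [8] 0/6 → 0 ('')
  [9] 6/16 → 0 ('')
  [10] 16/17 → 1 ('d')
  [11] 17/20 → 0 ('')
  [12] 20/22 → 1 ('e')
  [13] 22/13 → 1 ('e')
  [14] 13/5 → 0 ('')
  [15] 5/15 → 1 ('f')
  [16] 15/18 → 1 ('f')
  [17] 18/3 → 2 ('fh')
  [18] 3/12 → 0 ('')
  [19] 12/23 → 1 ('g')
  [20] 23/7 → 0 ('')
  [21] 7/24 → 1 ('h')
  [22] 24/19 → 1 ('h')
  [23] 19/4 → 1 ('h')
  [24] 4/14 → 2 ('hf')
  [25] 14/2 → 2 ('hf')
  [26] 2/1 → 1 ('h')

n(n+1)/2 = 27·28/2 = 378
Σ LCP = 0 + 2 + 1 + 1 + 0 + 1 + 1 + 1 + 0 + 0 + 1 + 0 + 1 + 1 + 0 + 1 + 1 + 2 + 0 + 1 + 0 + 1 + 1 + 1 + 2 + 2 + 1 = 23
distinct = 378 − 23 = 355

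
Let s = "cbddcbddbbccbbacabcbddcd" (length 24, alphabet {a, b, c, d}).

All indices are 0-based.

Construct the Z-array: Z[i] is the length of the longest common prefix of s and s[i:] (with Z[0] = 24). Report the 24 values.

[24, 0, 0, 0, 4, 0, 0, 0, 0, 0, 1, 2, 0, 0, 0, 1, 0, 0, 5, 0, 0, 0, 1, 0]

Z[0]=24
i=1: i≥r, start 0; Z[1]=0
i=2: i≥r, start 0; Z[2]=0
i=3: i≥r, start 0; Z[3]=0
i=4: i≥r, start 0; Z[4]=4 grow→box=[4,8)
i=5: min(r-i=3, Z[1]=0)=0; Z[5]=0
i=6: min(r-i=2, Z[2]=0)=0; Z[6]=0
i=7: min(r-i=1, Z[3]=0)=0; Z[7]=0
i=8: i≥r, start 0; Z[8]=0
i=9: i≥r, start 0; Z[9]=0
i=10: i≥r, start 0; Z[10]=1 grow→box=[10,11)
i=11: i≥r, start 0; Z[11]=2 grow→box=[11,13)
i=12: min(r-i=1, Z[1]=0)=0; Z[12]=0
i=13: i≥r, start 0; Z[13]=0
i=14: i≥r, start 0; Z[14]=0
i=15: i≥r, start 0; Z[15]=1 grow→box=[15,16)
i=16: i≥r, start 0; Z[16]=0
i=17: i≥r, start 0; Z[17]=0
i=18: i≥r, start 0; Z[18]=5 grow→box=[18,23)
i=19: min(r-i=4, Z[1]=0)=0; Z[19]=0
i=20: min(r-i=3, Z[2]=0)=0; Z[20]=0
i=21: min(r-i=2, Z[3]=0)=0; Z[21]=0
i=22: min(r-i=1, Z[4]=4)=1; Z[22]=1
i=23: i≥r, start 0; Z[23]=0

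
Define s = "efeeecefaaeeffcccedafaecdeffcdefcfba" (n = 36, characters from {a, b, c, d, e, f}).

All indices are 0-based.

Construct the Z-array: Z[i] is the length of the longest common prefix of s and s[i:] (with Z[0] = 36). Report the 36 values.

[36, 0, 1, 1, 1, 0, 2, 0, 0, 0, 1, 2, 0, 0, 0, 0, 0, 1, 0, 0, 0, 0, 1, 0, 0, 2, 0, 0, 0, 0, 2, 0, 0, 0, 0, 0]

Z[0]=36
i=1: fresh scan; Z[1]=0
i=2: fresh scan; Z[2]=1 grow→box=[2,3)
i=3: fresh scan; Z[3]=1 grow→box=[3,4)
i=4: fresh scan; Z[4]=1 grow→box=[4,5)
i=5: fresh scan; Z[5]=0
i=6: fresh scan; Z[6]=2 grow→box=[6,8)
i=7: min(r-i=1, Z[1]=0)=0; Z[7]=0
i=8: fresh scan; Z[8]=0
i=9: fresh scan; Z[9]=0
i=10: fresh scan; Z[10]=1 grow→box=[10,11)
i=11: fresh scan; Z[11]=2 grow→box=[11,13)
i=12: min(r-i=1, Z[1]=0)=0; Z[12]=0
i=13: fresh scan; Z[13]=0
i=14: fresh scan; Z[14]=0
i=15: fresh scan; Z[15]=0
i=16: fresh scan; Z[16]=0
i=17: fresh scan; Z[17]=1 grow→box=[17,18)
i=18: fresh scan; Z[18]=0
i=19: fresh scan; Z[19]=0
i=20: fresh scan; Z[20]=0
i=21: fresh scan; Z[21]=0
i=22: fresh scan; Z[22]=1 grow→box=[22,23)
i=23: fresh scan; Z[23]=0
i=24: fresh scan; Z[24]=0
i=25: fresh scan; Z[25]=2 grow→box=[25,27)
i=26: min(r-i=1, Z[1]=0)=0; Z[26]=0
i=27: fresh scan; Z[27]=0
i=28: fresh scan; Z[28]=0
i=29: fresh scan; Z[29]=0
i=30: fresh scan; Z[30]=2 grow→box=[30,32)
i=31: min(r-i=1, Z[1]=0)=0; Z[31]=0
i=32: fresh scan; Z[32]=0
i=33: fresh scan; Z[33]=0
i=34: fresh scan; Z[34]=0
i=35: fresh scan; Z[35]=0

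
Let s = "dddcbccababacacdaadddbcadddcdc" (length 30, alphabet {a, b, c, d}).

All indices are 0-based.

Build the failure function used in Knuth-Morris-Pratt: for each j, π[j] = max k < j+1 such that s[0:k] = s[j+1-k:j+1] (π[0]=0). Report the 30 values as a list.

[0, 1, 2, 0, 0, 0, 0, 0, 0, 0, 0, 0, 0, 0, 0, 1, 0, 0, 1, 2, 3, 0, 0, 0, 1, 2, 3, 4, 1, 0]

π[0] = 0
j=1 s[j]='d': π[1]=1 (border 'd')
j=2 s[j]='d': π[2]=2 (border 'dd')
j=3 s[j]='c': k: 2→1→0; π[3]=0 (border '')
j=4 s[j]='b': π[4]=0 (border '')
j=5 s[j]='c': π[5]=0 (border '')
j=6 s[j]='c': π[6]=0 (border '')
j=7 s[j]='a': π[7]=0 (border '')
j=8 s[j]='b': π[8]=0 (border '')
j=9 s[j]='a': π[9]=0 (border '')
j=10 s[j]='b': π[10]=0 (border '')
j=11 s[j]='a': π[11]=0 (border '')
j=12 s[j]='c': π[12]=0 (border '')
j=13 s[j]='a': π[13]=0 (border '')
j=14 s[j]='c': π[14]=0 (border '')
j=15 s[j]='d': π[15]=1 (border 'd')
j=16 s[j]='a': k: 1→0; π[16]=0 (border '')
j=17 s[j]='a': π[17]=0 (border '')
j=18 s[j]='d': π[18]=1 (border 'd')
j=19 s[j]='d': π[19]=2 (border 'dd')
j=20 s[j]='d': π[20]=3 (border 'ddd')
j=21 s[j]='b': k: 3→2→1→0; π[21]=0 (border '')
j=22 s[j]='c': π[22]=0 (border '')
j=23 s[j]='a': π[23]=0 (border '')
j=24 s[j]='d': π[24]=1 (border 'd')
j=25 s[j]='d': π[25]=2 (border 'dd')
j=26 s[j]='d': π[26]=3 (border 'ddd')
j=27 s[j]='c': π[27]=4 (border 'dddc')
j=28 s[j]='d': k: 4→0; π[28]=1 (border 'd')
j=29 s[j]='c': k: 1→0; π[29]=0 (border '')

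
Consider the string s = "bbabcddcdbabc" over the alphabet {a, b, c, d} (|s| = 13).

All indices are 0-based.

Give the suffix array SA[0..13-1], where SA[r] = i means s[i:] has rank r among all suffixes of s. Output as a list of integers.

sorted suffixes:
  #0 SA[0]=10  'abc'
  #1 SA[1]=2  'abcddcdbabc'
  #2 SA[2]=9  'babc'
  #3 SA[3]=1  'babcddcdbabc'
  #4 SA[4]=0  'bbabcddcdbabc'
  #5 SA[5]=11  'bc'
  #6 SA[6]=3  'bcddcdbabc'
  #7 SA[7]=12  'c'
  #8 SA[8]=7  'cdbabc'
  #9 SA[9]=4  'cddcdbabc'
  #10 SA[10]=8  'dbabc'
  #11 SA[11]=6  'dcdbabc'
  #12 SA[12]=5  'ddcdbabc'

[10, 2, 9, 1, 0, 11, 3, 12, 7, 4, 8, 6, 5]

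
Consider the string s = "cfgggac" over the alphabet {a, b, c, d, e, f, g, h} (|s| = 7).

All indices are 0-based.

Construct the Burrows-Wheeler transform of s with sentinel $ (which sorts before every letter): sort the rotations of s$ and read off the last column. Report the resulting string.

cga$cggf

rank  rotation  last
    0  $cfgggac  c
    1  ac$cfggg  g
    2  c$cfggga  a
    3  cfgggac$  $
    4  fgggac$c  c
    5  gac$cfgg  g
    6  ggac$cfg  g
    7  gggac$cf  f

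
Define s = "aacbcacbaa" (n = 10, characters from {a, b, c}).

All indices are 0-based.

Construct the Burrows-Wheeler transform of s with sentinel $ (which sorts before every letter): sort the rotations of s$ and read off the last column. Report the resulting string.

aab$caccbaa

rank  rotation     last
    0  $aacbcacbaa  a
    1  a$aacbcacba  a
    2  aa$aacbcacb  b
    3  aacbcacbaa$  $
    4  acbaa$aacbc  c
    5  acbcacbaa$a  a
    6  baa$aacbcac  c
    7  bcacbaa$aac  c
    8  cacbaa$aacb  b
    9  cbaa$aacbca  a
   10  cbcacbaa$aa  a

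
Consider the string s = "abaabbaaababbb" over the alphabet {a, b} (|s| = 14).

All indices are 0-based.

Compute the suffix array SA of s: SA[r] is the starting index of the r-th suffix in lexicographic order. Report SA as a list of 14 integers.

[6, 7, 2, 0, 8, 3, 10, 13, 5, 1, 9, 12, 4, 11]

rank | idx | suffix
   0 |   6 | aaababbb
   1 |   7 | aababbb
   2 |   2 | aabbaaababbb
   3 |   0 | abaabbaaababbb
   4 |   8 | ababbb
   5 |   3 | abbaaababbb
   6 |  10 | abbb
   7 |  13 | b
   8 |   5 | baaababbb
   9 |   1 | baabbaaababbb
  10 |   9 | babbb
  11 |  12 | bb
  12 |   4 | bbaaababbb
  13 |  11 | bbb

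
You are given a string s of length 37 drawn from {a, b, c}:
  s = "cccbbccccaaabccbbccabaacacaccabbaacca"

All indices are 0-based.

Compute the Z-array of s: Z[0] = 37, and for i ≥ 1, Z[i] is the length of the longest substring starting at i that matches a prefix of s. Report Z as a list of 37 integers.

Z[0]=37
i=1: i≥r, start 0; Z[1]=2 scan→box=[1,3)
i=2: min(r-i=1, Z[1]=2)=1; Z[2]=1
i=3: i≥r, start 0; Z[3]=0
i=4: i≥r, start 0; Z[4]=0
i=5: i≥r, start 0; Z[5]=3 scan→box=[5,8)
i=6: min(r-i=2, Z[1]=2)=2; Z[6]=3 scan→box=[6,9)
i=7: min(r-i=2, Z[1]=2)=2; Z[7]=2
i=8: min(r-i=1, Z[2]=1)=1; Z[8]=1
i=9: i≥r, start 0; Z[9]=0
i=10: i≥r, start 0; Z[10]=0
i=11: i≥r, start 0; Z[11]=0
i=12: i≥r, start 0; Z[12]=0
i=13: i≥r, start 0; Z[13]=2 scan→box=[13,15)
i=14: min(r-i=1, Z[1]=2)=1; Z[14]=1
i=15: i≥r, start 0; Z[15]=0
i=16: i≥r, start 0; Z[16]=0
i=17: i≥r, start 0; Z[17]=2 scan→box=[17,19)
i=18: min(r-i=1, Z[1]=2)=1; Z[18]=1
i=19: i≥r, start 0; Z[19]=0
i=20: i≥r, start 0; Z[20]=0
i=21: i≥r, start 0; Z[21]=0
i=22: i≥r, start 0; Z[22]=0
i=23: i≥r, start 0; Z[23]=1 scan→box=[23,24)
i=24: i≥r, start 0; Z[24]=0
i=25: i≥r, start 0; Z[25]=1 scan→box=[25,26)
i=26: i≥r, start 0; Z[26]=0
i=27: i≥r, start 0; Z[27]=2 scan→box=[27,29)
i=28: min(r-i=1, Z[1]=2)=1; Z[28]=1
i=29: i≥r, start 0; Z[29]=0
i=30: i≥r, start 0; Z[30]=0
i=31: i≥r, start 0; Z[31]=0
i=32: i≥r, start 0; Z[32]=0
i=33: i≥r, start 0; Z[33]=0
i=34: i≥r, start 0; Z[34]=2 scan→box=[34,36)
i=35: min(r-i=1, Z[1]=2)=1; Z[35]=1
i=36: i≥r, start 0; Z[36]=0

[37, 2, 1, 0, 0, 3, 3, 2, 1, 0, 0, 0, 0, 2, 1, 0, 0, 2, 1, 0, 0, 0, 0, 1, 0, 1, 0, 2, 1, 0, 0, 0, 0, 0, 2, 1, 0]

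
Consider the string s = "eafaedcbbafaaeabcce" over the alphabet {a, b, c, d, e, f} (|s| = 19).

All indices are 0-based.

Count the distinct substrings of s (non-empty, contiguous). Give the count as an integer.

172

rank | idx | suffix
   0 |  11 | aaeabcce
   1 |  14 | abcce
   2 |  12 | aeabcce
   3 |   3 | aedcbbafaaeabcce
   4 |   9 | afaaeabcce
   5 |   1 | afaedcbbafaaeabcce
   6 |   8 | bafaaeabcce
   7 |   7 | bbafaaeabcce
   8 |  15 | bcce
   9 |   6 | cbbafaaeabcce
  10 |  16 | cce
  11 |  17 | ce
  12 |   5 | dcbbafaaeabcce
  13 |  18 | e
  14 |  13 | eabcce
  15 |   0 | eafaedcbbafaaeabcce
  16 |   4 | edcbbafaaeabcce
  17 |  10 | faaeabcce
  18 |   2 | faedcbbafaaeabcce

SA = [11, 14, 12, 3, 9, 1, 8, 7, 15, 6, 16, 17, 5, 18, 13, 0, 4, 10, 2]
[i] adj suffixes → lcp
  [1] 11/14 → 1 ('a')
  [2] 14/12 → 1 ('a')
  [3] 12/3 → 2 ('ae')
  [4] 3/9 → 1 ('a')
  [5] 9/1 → 3 ('afa')
  [6] 1/8 → 0 ('')
  [7] 8/7 → 1 ('b')
  [8] 7/15 → 1 ('b')
  [9] 15/6 → 0 ('')
  [10] 6/16 → 1 ('c')
  [11] 16/17 → 1 ('c')
  [12] 17/5 → 0 ('')
  [13] 5/18 → 0 ('')
  [14] 18/13 → 1 ('e')
  [15] 13/0 → 2 ('ea')
  [16] 0/4 → 1 ('e')
  [17] 4/10 → 0 ('')
  [18] 10/2 → 2 ('fa')

n(n+1)/2 = 19·20/2 = 190
Σ LCP = 0 + 1 + 1 + 2 + 1 + 3 + 0 + 1 + 1 + 0 + 1 + 1 + 0 + 0 + 1 + 2 + 1 + 0 + 2 = 18
distinct = 190 − 18 = 172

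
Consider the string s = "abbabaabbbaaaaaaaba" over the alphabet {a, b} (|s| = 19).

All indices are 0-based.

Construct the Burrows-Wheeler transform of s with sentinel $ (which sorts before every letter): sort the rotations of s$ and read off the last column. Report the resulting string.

abbaaaaabab$aababbaa

rank  rotation              last
    0  $abbabaabbbaaaaaaaba  a
    1  a$abbabaabbbaaaaaaab  b
    2  aaaaaaaba$abbabaabbb  b
    3  aaaaaaba$abbabaabbba  a
    4  aaaaaba$abbabaabbbaa  a
    5  aaaaba$abbabaabbbaaa  a
    6  aaaba$abbabaabbbaaaa  a
    7  aaba$abbabaabbbaaaaa  a
    8  aabbbaaaaaaaba$abbab  b
    9  aba$abbabaabbbaaaaaa  a
   10  abaabbbaaaaaaaba$abb  b
   11  abbabaabbbaaaaaaaba$  $
   12  abbbaaaaaaaba$abbaba  a
   13  ba$abbabaabbbaaaaaaa  a
   14  baaaaaaaba$abbabaabb  b
   15  baabbbaaaaaaaba$abba  a
   16  babaabbbaaaaaaaba$ab  b
   17  bbaaaaaaaba$abbabaab  b
   18  bbabaabbbaaaaaaaba$a  a
   19  bbbaaaaaaaba$abbabaa  a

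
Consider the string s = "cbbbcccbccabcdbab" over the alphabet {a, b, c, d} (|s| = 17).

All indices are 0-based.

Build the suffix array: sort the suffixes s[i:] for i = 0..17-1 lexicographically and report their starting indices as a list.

rank | idx | suffix
   0 |  15 | ab
   1 |  10 | abcdbab
   2 |  16 | b
   3 |  14 | bab
   4 |   1 | bbbcccbccabcdbab
   5 |   2 | bbcccbccabcdbab
   6 |   7 | bccabcdbab
   7 |   3 | bcccbccabcdbab
   8 |  11 | bcdbab
   9 |   9 | cabcdbab
  10 |   0 | cbbbcccbccabcdbab
  11 |   6 | cbccabcdbab
  12 |   8 | ccabcdbab
  13 |   5 | ccbccabcdbab
  14 |   4 | cccbccabcdbab
  15 |  12 | cdbab
  16 |  13 | dbab

[15, 10, 16, 14, 1, 2, 7, 3, 11, 9, 0, 6, 8, 5, 4, 12, 13]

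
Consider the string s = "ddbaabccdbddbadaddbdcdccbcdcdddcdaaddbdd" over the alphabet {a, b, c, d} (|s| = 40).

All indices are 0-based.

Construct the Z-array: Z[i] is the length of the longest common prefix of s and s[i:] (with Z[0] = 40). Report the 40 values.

[40, 1, 0, 0, 0, 0, 0, 0, 1, 0, 4, 1, 0, 0, 1, 0, 3, 1, 0, 1, 0, 1, 0, 0, 0, 0, 1, 0, 2, 2, 1, 0, 1, 0, 0, 3, 1, 0, 2, 1]

Z[0]=40
i=1: outside box; Z[1]=1 grow→box=[1,2)
i=2: outside box; Z[2]=0
i=3: outside box; Z[3]=0
i=4: outside box; Z[4]=0
i=5: outside box; Z[5]=0
i=6: outside box; Z[6]=0
i=7: outside box; Z[7]=0
i=8: outside box; Z[8]=1 grow→box=[8,9)
i=9: outside box; Z[9]=0
i=10: outside box; Z[10]=4 grow→box=[10,14)
i=11: min(r-i=3, Z[1]=1)=1; Z[11]=1
i=12: min(r-i=2, Z[2]=0)=0; Z[12]=0
i=13: min(r-i=1, Z[3]=0)=0; Z[13]=0
i=14: outside box; Z[14]=1 grow→box=[14,15)
i=15: outside box; Z[15]=0
i=16: outside box; Z[16]=3 grow→box=[16,19)
i=17: min(r-i=2, Z[1]=1)=1; Z[17]=1
i=18: min(r-i=1, Z[2]=0)=0; Z[18]=0
i=19: outside box; Z[19]=1 grow→box=[19,20)
i=20: outside box; Z[20]=0
i=21: outside box; Z[21]=1 grow→box=[21,22)
i=22: outside box; Z[22]=0
i=23: outside box; Z[23]=0
i=24: outside box; Z[24]=0
i=25: outside box; Z[25]=0
i=26: outside box; Z[26]=1 grow→box=[26,27)
i=27: outside box; Z[27]=0
i=28: outside box; Z[28]=2 grow→box=[28,30)
i=29: min(r-i=1, Z[1]=1)=1; Z[29]=2 grow→box=[29,31)
i=30: min(r-i=1, Z[1]=1)=1; Z[30]=1
i=31: outside box; Z[31]=0
i=32: outside box; Z[32]=1 grow→box=[32,33)
i=33: outside box; Z[33]=0
i=34: outside box; Z[34]=0
i=35: outside box; Z[35]=3 grow→box=[35,38)
i=36: min(r-i=2, Z[1]=1)=1; Z[36]=1
i=37: min(r-i=1, Z[2]=0)=0; Z[37]=0
i=38: outside box; Z[38]=2 grow→box=[38,40)
i=39: min(r-i=1, Z[1]=1)=1; Z[39]=1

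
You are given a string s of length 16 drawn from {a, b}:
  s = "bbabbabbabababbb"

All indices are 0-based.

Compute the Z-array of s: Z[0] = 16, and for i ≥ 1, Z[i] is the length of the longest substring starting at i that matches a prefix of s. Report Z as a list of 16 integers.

Z[0]=16
i=1: i≥r, start 0; Z[1]=1 extend→box=[1,2)
i=2: i≥r, start 0; Z[2]=0
i=3: i≥r, start 0; Z[3]=7 extend→box=[3,10)
i=4: min(r-i=6, Z[1]=1)=1; Z[4]=1
i=5: min(r-i=5, Z[2]=0)=0; Z[5]=0
i=6: min(r-i=4, Z[3]=7)=4; Z[6]=4
i=7: min(r-i=3, Z[4]=1)=1; Z[7]=1
i=8: min(r-i=2, Z[5]=0)=0; Z[8]=0
i=9: min(r-i=1, Z[6]=4)=1; Z[9]=1
i=10: i≥r, start 0; Z[10]=0
i=11: i≥r, start 0; Z[11]=1 extend→box=[11,12)
i=12: i≥r, start 0; Z[12]=0
i=13: i≥r, start 0; Z[13]=2 extend→box=[13,15)
i=14: min(r-i=1, Z[1]=1)=1; Z[14]=2 extend→box=[14,16)
i=15: min(r-i=1, Z[1]=1)=1; Z[15]=1

[16, 1, 0, 7, 1, 0, 4, 1, 0, 1, 0, 1, 0, 2, 2, 1]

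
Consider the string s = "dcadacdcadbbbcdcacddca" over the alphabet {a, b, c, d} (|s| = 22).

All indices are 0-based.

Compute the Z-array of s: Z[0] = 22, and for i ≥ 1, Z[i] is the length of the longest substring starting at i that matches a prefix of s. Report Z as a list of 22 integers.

Z[0]=22
i=1: outside box; Z[1]=0
i=2: outside box; Z[2]=0
i=3: outside box; Z[3]=1 extend→box=[3,4)
i=4: outside box; Z[4]=0
i=5: outside box; Z[5]=0
i=6: outside box; Z[6]=4 extend→box=[6,10)
i=7: min(r-i=3, Z[1]=0)=0; Z[7]=0
i=8: min(r-i=2, Z[2]=0)=0; Z[8]=0
i=9: min(r-i=1, Z[3]=1)=1; Z[9]=1
i=10: outside box; Z[10]=0
i=11: outside box; Z[11]=0
i=12: outside box; Z[12]=0
i=13: outside box; Z[13]=0
i=14: outside box; Z[14]=3 extend→box=[14,17)
i=15: min(r-i=2, Z[1]=0)=0; Z[15]=0
i=16: min(r-i=1, Z[2]=0)=0; Z[16]=0
i=17: outside box; Z[17]=0
i=18: outside box; Z[18]=1 extend→box=[18,19)
i=19: outside box; Z[19]=3 extend→box=[19,22)
i=20: min(r-i=2, Z[1]=0)=0; Z[20]=0
i=21: min(r-i=1, Z[2]=0)=0; Z[21]=0

[22, 0, 0, 1, 0, 0, 4, 0, 0, 1, 0, 0, 0, 0, 3, 0, 0, 0, 1, 3, 0, 0]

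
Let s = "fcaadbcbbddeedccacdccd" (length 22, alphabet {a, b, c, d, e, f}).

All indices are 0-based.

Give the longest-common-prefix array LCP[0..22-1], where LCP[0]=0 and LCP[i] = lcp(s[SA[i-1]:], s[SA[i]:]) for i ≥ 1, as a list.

[0, 1, 1, 0, 1, 1, 0, 2, 1, 1, 2, 1, 2, 0, 1, 1, 3, 1, 1, 0, 1, 0]

rank | idx | suffix
   0 |   2 | aadbcbbddeedccacdccd
   1 |  16 | acdccd
   2 |   3 | adbcbbddeedccacdccd
   3 |   7 | bbddeedccacdccd
   4 |   5 | bcbbddeedccacdccd
   5 |   8 | bddeedccacdccd
   6 |   1 | caadbcbbddeedccacdccd
   7 |  15 | cacdccd
   8 |   6 | cbbddeedccacdccd
   9 |  14 | ccacdccd
  10 |  19 | ccd
  11 |  20 | cd
  12 |  17 | cdccd
  13 |  21 | d
  14 |   4 | dbcbbddeedccacdccd
  15 |  13 | dccacdccd
  16 |  18 | dccd
  17 |   9 | ddeedccacdccd
  18 |  10 | deedccacdccd
  19 |  12 | edccacdccd
  20 |  11 | eedccacdccd
  21 |   0 | fcaadbcbbddeedccacdccd

SA = [2, 16, 3, 7, 5, 8, 1, 15, 6, 14, 19, 20, 17, 21, 4, 13, 18, 9, 10, 12, 11, 0]
[i] adj suffixes → lcp
  [1] 2/16 → 1 ('a')
  [2] 16/3 → 1 ('a')
  [3] 3/7 → 0 ('')
  [4] 7/5 → 1 ('b')
  [5] 5/8 → 1 ('b')
  [6] 8/1 → 0 ('')
  [7] 1/15 → 2 ('ca')
  [8] 15/6 → 1 ('c')
  [9] 6/14 → 1 ('c')
  [10] 14/19 → 2 ('cc')
  [11] 19/20 → 1 ('c')
  [12] 20/17 → 2 ('cd')
  [13] 17/21 → 0 ('')
  [14] 21/4 → 1 ('d')
  [15] 4/13 → 1 ('d')
  [16] 13/18 → 3 ('dcc')
  [17] 18/9 → 1 ('d')
  [18] 9/10 → 1 ('d')
  [19] 10/12 → 0 ('')
  [20] 12/11 → 1 ('e')
  [21] 11/0 → 0 ('')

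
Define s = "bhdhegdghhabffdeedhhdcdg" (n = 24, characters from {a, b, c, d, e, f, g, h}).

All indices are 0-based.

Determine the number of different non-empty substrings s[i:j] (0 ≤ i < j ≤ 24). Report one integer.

rank→(start, suffix):
  0 → (10, 'abffdeedhhdcdg')
  1 → (11, 'bffdeedhhdcdg')
  2 → (0, 'bhdhegdghhabffdeedhhdcdg')
  3 → (21, 'cdg')
  4 → (20, 'dcdg')
  5 → (14, 'deedhhdcdg')
  6 → (22, 'dg')
  7 → (6, 'dghhabffdeedhhdcdg')
  8 → (2, 'dhegdghhabffdeedhhdcdg')
  9 → (17, 'dhhdcdg')
  10 → (16, 'edhhdcdg')
  11 → (15, 'eedhhdcdg')
  12 → (4, 'egdghhabffdeedhhdcdg')
  13 → (13, 'fdeedhhdcdg')
  14 → (12, 'ffdeedhhdcdg')
  15 → (23, 'g')
  16 → (5, 'gdghhabffdeedhhdcdg')
  17 → (7, 'ghhabffdeedhhdcdg')
  18 → (9, 'habffdeedhhdcdg')
  19 → (19, 'hdcdg')
  20 → (1, 'hdhegdghhabffdeedhhdcdg')
  21 → (3, 'hegdghhabffdeedhhdcdg')
  22 → (8, 'hhabffdeedhhdcdg')
  23 → (18, 'hhdcdg')

SA = [10, 11, 0, 21, 20, 14, 22, 6, 2, 17, 16, 15, 4, 13, 12, 23, 5, 7, 9, 19, 1, 3, 8, 18]
rank  pair      lcp
   1  s[10:],s[11:]  0  ''
   2  s[11:],s[0:]  1  'b'
   3  s[0:],s[21:]  0  ''
   4  s[21:],s[20:]  0  ''
   5  s[20:],s[14:]  1  'd'
   6  s[14:],s[22:]  1  'd'
   7  s[22:],s[6:]  2  'dg'
   8  s[6:],s[2:]  1  'd'
   9  s[2:],s[17:]  2  'dh'
  10  s[17:],s[16:]  0  ''
  11  s[16:],s[15:]  1  'e'
  12  s[15:],s[4:]  1  'e'
  13  s[4:],s[13:]  0  ''
  14  s[13:],s[12:]  1  'f'
  15  s[12:],s[23:]  0  ''
  16  s[23:],s[5:]  1  'g'
  17  s[5:],s[7:]  1  'g'
  18  s[7:],s[9:]  0  ''
  19  s[9:],s[19:]  1  'h'
  20  s[19:],s[1:]  2  'hd'
  21  s[1:],s[3:]  1  'h'
  22  s[3:],s[8:]  1  'h'
  23  s[8:],s[18:]  2  'hh'

n(n+1)/2 = 24·25/2 = 300
Σ LCP = 0 + 0 + 1 + 0 + 0 + 1 + 1 + 2 + 1 + 2 + 0 + 1 + 1 + 0 + 1 + 0 + 1 + 1 + 0 + 1 + 2 + 1 + 1 + 2 = 20
distinct = 300 − 20 = 280

280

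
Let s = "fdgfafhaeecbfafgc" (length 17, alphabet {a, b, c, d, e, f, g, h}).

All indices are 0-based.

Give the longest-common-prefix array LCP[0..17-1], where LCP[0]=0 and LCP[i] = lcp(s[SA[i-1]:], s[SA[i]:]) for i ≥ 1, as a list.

[0, 1, 2, 0, 0, 1, 0, 0, 1, 0, 3, 1, 1, 1, 0, 1, 0]

sorted suffixes:
  #0 SA[0]=7  'aeecbfafgc'
  #1 SA[1]=13  'afgc'
  #2 SA[2]=4  'afhaeecbfafgc'
  #3 SA[3]=11  'bfafgc'
  #4 SA[4]=16  'c'
  #5 SA[5]=10  'cbfafgc'
  #6 SA[6]=1  'dgfafhaeecbfafgc'
  #7 SA[7]=9  'ecbfafgc'
  #8 SA[8]=8  'eecbfafgc'
  #9 SA[9]=12  'fafgc'
  #10 SA[10]=3  'fafhaeecbfafgc'
  #11 SA[11]=0  'fdgfafhaeecbfafgc'
  #12 SA[12]=14  'fgc'
  #13 SA[13]=5  'fhaeecbfafgc'
  #14 SA[14]=15  'gc'
  #15 SA[15]=2  'gfafhaeecbfafgc'
  #16 SA[16]=6  'haeecbfafgc'

SA = [7, 13, 4, 11, 16, 10, 1, 9, 8, 12, 3, 0, 14, 5, 15, 2, 6]
[i] adj suffixes → lcp
  [1] 7/13 → 1 ('a')
  [2] 13/4 → 2 ('af')
  [3] 4/11 → 0 ('')
  [4] 11/16 → 0 ('')
  [5] 16/10 → 1 ('c')
  [6] 10/1 → 0 ('')
  [7] 1/9 → 0 ('')
  [8] 9/8 → 1 ('e')
  [9] 8/12 → 0 ('')
  [10] 12/3 → 3 ('faf')
  [11] 3/0 → 1 ('f')
  [12] 0/14 → 1 ('f')
  [13] 14/5 → 1 ('f')
  [14] 5/15 → 0 ('')
  [15] 15/2 → 1 ('g')
  [16] 2/6 → 0 ('')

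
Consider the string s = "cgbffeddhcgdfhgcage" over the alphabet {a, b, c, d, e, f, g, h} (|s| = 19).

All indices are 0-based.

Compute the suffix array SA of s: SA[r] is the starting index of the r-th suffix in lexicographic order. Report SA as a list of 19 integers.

rank | idx | suffix
   0 |  16 | age
   1 |   2 | bffeddhcgdfhgcage
   2 |  15 | cage
   3 |   0 | cgbffeddhcgdfhgcage
   4 |   9 | cgdfhgcage
   5 |   6 | ddhcgdfhgcage
   6 |  11 | dfhgcage
   7 |   7 | dhcgdfhgcage
   8 |  18 | e
   9 |   5 | eddhcgdfhgcage
  10 |   4 | feddhcgdfhgcage
  11 |   3 | ffeddhcgdfhgcage
  12 |  12 | fhgcage
  13 |   1 | gbffeddhcgdfhgcage
  14 |  14 | gcage
  15 |  10 | gdfhgcage
  16 |  17 | ge
  17 |   8 | hcgdfhgcage
  18 |  13 | hgcage

[16, 2, 15, 0, 9, 6, 11, 7, 18, 5, 4, 3, 12, 1, 14, 10, 17, 8, 13]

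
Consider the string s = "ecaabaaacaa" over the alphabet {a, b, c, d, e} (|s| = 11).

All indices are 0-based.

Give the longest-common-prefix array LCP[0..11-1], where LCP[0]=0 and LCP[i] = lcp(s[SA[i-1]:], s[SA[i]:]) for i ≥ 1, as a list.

rank→(start, suffix):
  0 → (10, 'a')
  1 → (9, 'aa')
  2 → (5, 'aaacaa')
  3 → (2, 'aabaaacaa')
  4 → (6, 'aacaa')
  5 → (3, 'abaaacaa')
  6 → (7, 'acaa')
  7 → (4, 'baaacaa')
  8 → (8, 'caa')
  9 → (1, 'caabaaacaa')
  10 → (0, 'ecaabaaacaa')

SA = [10, 9, 5, 2, 6, 3, 7, 4, 8, 1, 0]
i: (SA[i-1],SA[i]) lcp shared
  1: (10,9) 1 'a'
  2: (9,5) 2 'aa'
  3: (5,2) 2 'aa'
  4: (2,6) 2 'aa'
  5: (6,3) 1 'a'
  6: (3,7) 1 'a'
  7: (7,4) 0 ''
  8: (4,8) 0 ''
  9: (8,1) 3 'caa'
  10: (1,0) 0 ''

[0, 1, 2, 2, 2, 1, 1, 0, 0, 3, 0]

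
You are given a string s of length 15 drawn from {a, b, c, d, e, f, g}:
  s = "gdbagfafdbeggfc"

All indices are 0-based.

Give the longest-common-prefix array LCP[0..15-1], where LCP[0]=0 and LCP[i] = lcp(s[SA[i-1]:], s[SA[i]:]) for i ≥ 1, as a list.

sorted suffixes:
  #0 SA[0]=6  'afdbeggfc'
  #1 SA[1]=3  'agfafdbeggfc'
  #2 SA[2]=2  'bagfafdbeggfc'
  #3 SA[3]=9  'beggfc'
  #4 SA[4]=14  'c'
  #5 SA[5]=1  'dbagfafdbeggfc'
  #6 SA[6]=8  'dbeggfc'
  #7 SA[7]=10  'eggfc'
  #8 SA[8]=5  'fafdbeggfc'
  #9 SA[9]=13  'fc'
  #10 SA[10]=7  'fdbeggfc'
  #11 SA[11]=0  'gdbagfafdbeggfc'
  #12 SA[12]=4  'gfafdbeggfc'
  #13 SA[13]=12  'gfc'
  #14 SA[14]=11  'ggfc'

SA = [6, 3, 2, 9, 14, 1, 8, 10, 5, 13, 7, 0, 4, 12, 11]
i: (SA[i-1],SA[i]) lcp shared
  1: (6,3) 1 'a'
  2: (3,2) 0 ''
  3: (2,9) 1 'b'
  4: (9,14) 0 ''
  5: (14,1) 0 ''
  6: (1,8) 2 'db'
  7: (8,10) 0 ''
  8: (10,5) 0 ''
  9: (5,13) 1 'f'
  10: (13,7) 1 'f'
  11: (7,0) 0 ''
  12: (0,4) 1 'g'
  13: (4,12) 2 'gf'
  14: (12,11) 1 'g'

[0, 1, 0, 1, 0, 0, 2, 0, 0, 1, 1, 0, 1, 2, 1]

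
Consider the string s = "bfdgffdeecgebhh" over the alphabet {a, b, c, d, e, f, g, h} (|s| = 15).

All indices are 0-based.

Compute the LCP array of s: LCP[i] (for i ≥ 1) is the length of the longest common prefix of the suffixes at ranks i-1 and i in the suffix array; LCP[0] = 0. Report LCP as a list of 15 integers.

rank→(start, suffix):
  0 → (0, 'bfdgffdeecgebhh')
  1 → (12, 'bhh')
  2 → (9, 'cgebhh')
  3 → (6, 'deecgebhh')
  4 → (2, 'dgffdeecgebhh')
  5 → (11, 'ebhh')
  6 → (8, 'ecgebhh')
  7 → (7, 'eecgebhh')
  8 → (5, 'fdeecgebhh')
  9 → (1, 'fdgffdeecgebhh')
  10 → (4, 'ffdeecgebhh')
  11 → (10, 'gebhh')
  12 → (3, 'gffdeecgebhh')
  13 → (14, 'h')
  14 → (13, 'hh')

SA = [0, 12, 9, 6, 2, 11, 8, 7, 5, 1, 4, 10, 3, 14, 13]
i: (SA[i-1],SA[i]) lcp shared
  1: (0,12) 1 'b'
  2: (12,9) 0 ''
  3: (9,6) 0 ''
  4: (6,2) 1 'd'
  5: (2,11) 0 ''
  6: (11,8) 1 'e'
  7: (8,7) 1 'e'
  8: (7,5) 0 ''
  9: (5,1) 2 'fd'
  10: (1,4) 1 'f'
  11: (4,10) 0 ''
  12: (10,3) 1 'g'
  13: (3,14) 0 ''
  14: (14,13) 1 'h'

[0, 1, 0, 0, 1, 0, 1, 1, 0, 2, 1, 0, 1, 0, 1]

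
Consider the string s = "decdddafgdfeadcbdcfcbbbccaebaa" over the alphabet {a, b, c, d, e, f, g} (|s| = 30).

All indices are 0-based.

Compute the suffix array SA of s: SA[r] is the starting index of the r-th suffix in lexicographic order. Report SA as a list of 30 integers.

rank→(start, suffix):
  0 → (29, 'a')
  1 → (28, 'aa')
  2 → (12, 'adcbdcfcbbbccaebaa')
  3 → (25, 'aebaa')
  4 → (6, 'afgdfeadcbdcfcbbbccaebaa')
  5 → (27, 'baa')
  6 → (20, 'bbbccaebaa')
  7 → (21, 'bbccaebaa')
  8 → (22, 'bccaebaa')
  9 → (15, 'bdcfcbbbccaebaa')
  10 → (24, 'caebaa')
  11 → (19, 'cbbbccaebaa')
  12 → (14, 'cbdcfcbbbccaebaa')
  13 → (23, 'ccaebaa')
  14 → (2, 'cdddafgdfeadcbdcfcbbbccaebaa')
  15 → (17, 'cfcbbbccaebaa')
  16 → (5, 'dafgdfeadcbdcfcbbbccaebaa')
  17 → (13, 'dcbdcfcbbbccaebaa')
  18 → (16, 'dcfcbbbccaebaa')
  19 → (4, 'ddafgdfeadcbdcfcbbbccaebaa')
  20 → (3, 'dddafgdfeadcbdcfcbbbccaebaa')
  21 → (0, 'decdddafgdfeadcbdcfcbbbccaebaa')
  22 → (9, 'dfeadcbdcfcbbbccaebaa')
  23 → (11, 'eadcbdcfcbbbccaebaa')
  24 → (26, 'ebaa')
  25 → (1, 'ecdddafgdfeadcbdcfcbbbccaebaa')
  26 → (18, 'fcbbbccaebaa')
  27 → (10, 'feadcbdcfcbbbccaebaa')
  28 → (7, 'fgdfeadcbdcfcbbbccaebaa')
  29 → (8, 'gdfeadcbdcfcbbbccaebaa')

[29, 28, 12, 25, 6, 27, 20, 21, 22, 15, 24, 19, 14, 23, 2, 17, 5, 13, 16, 4, 3, 0, 9, 11, 26, 1, 18, 10, 7, 8]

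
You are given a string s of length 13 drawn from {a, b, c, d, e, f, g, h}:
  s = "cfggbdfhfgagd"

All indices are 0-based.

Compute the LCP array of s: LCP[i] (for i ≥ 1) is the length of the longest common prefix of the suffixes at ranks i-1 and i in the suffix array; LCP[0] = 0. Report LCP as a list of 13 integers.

sorted suffixes:
  #0 SA[0]=10  'agd'
  #1 SA[1]=4  'bdfhfgagd'
  #2 SA[2]=0  'cfggbdfhfgagd'
  #3 SA[3]=12  'd'
  #4 SA[4]=5  'dfhfgagd'
  #5 SA[5]=8  'fgagd'
  #6 SA[6]=1  'fggbdfhfgagd'
  #7 SA[7]=6  'fhfgagd'
  #8 SA[8]=9  'gagd'
  #9 SA[9]=3  'gbdfhfgagd'
  #10 SA[10]=11  'gd'
  #11 SA[11]=2  'ggbdfhfgagd'
  #12 SA[12]=7  'hfgagd'

SA = [10, 4, 0, 12, 5, 8, 1, 6, 9, 3, 11, 2, 7]
i: (SA[i-1],SA[i]) lcp shared
  1: (10,4) 0 ''
  2: (4,0) 0 ''
  3: (0,12) 0 ''
  4: (12,5) 1 'd'
  5: (5,8) 0 ''
  6: (8,1) 2 'fg'
  7: (1,6) 1 'f'
  8: (6,9) 0 ''
  9: (9,3) 1 'g'
  10: (3,11) 1 'g'
  11: (11,2) 1 'g'
  12: (2,7) 0 ''

[0, 0, 0, 0, 1, 0, 2, 1, 0, 1, 1, 1, 0]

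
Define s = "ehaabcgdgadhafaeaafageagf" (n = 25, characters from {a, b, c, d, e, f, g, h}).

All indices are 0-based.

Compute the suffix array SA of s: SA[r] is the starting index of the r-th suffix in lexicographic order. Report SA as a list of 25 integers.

[2, 16, 3, 9, 14, 12, 17, 19, 22, 4, 5, 7, 10, 15, 21, 0, 24, 13, 18, 8, 6, 20, 23, 1, 11]

rank→(start, suffix):
  0 → (2, 'aabcgdgadhafaeaafageagf')
  1 → (16, 'aafageagf')
  2 → (3, 'abcgdgadhafaeaafageagf')
  3 → (9, 'adhafaeaafageagf')
  4 → (14, 'aeaafageagf')
  5 → (12, 'afaeaafageagf')
  6 → (17, 'afageagf')
  7 → (19, 'ageagf')
  8 → (22, 'agf')
  9 → (4, 'bcgdgadhafaeaafageagf')
  10 → (5, 'cgdgadhafaeaafageagf')
  11 → (7, 'dgadhafaeaafageagf')
  12 → (10, 'dhafaeaafageagf')
  13 → (15, 'eaafageagf')
  14 → (21, 'eagf')
  15 → (0, 'ehaabcgdgadhafaeaafageagf')
  16 → (24, 'f')
  17 → (13, 'faeaafageagf')
  18 → (18, 'fageagf')
  19 → (8, 'gadhafaeaafageagf')
  20 → (6, 'gdgadhafaeaafageagf')
  21 → (20, 'geagf')
  22 → (23, 'gf')
  23 → (1, 'haabcgdgadhafaeaafageagf')
  24 → (11, 'hafaeaafageagf')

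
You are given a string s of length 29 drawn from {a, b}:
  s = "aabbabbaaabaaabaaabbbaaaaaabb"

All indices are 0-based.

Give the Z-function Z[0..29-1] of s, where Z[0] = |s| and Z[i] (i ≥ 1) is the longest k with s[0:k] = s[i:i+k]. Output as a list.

Z[0]=29
i=1: i≥r, start 0; Z[1]=1 extend→box=[1,2)
i=2: i≥r, start 0; Z[2]=0
i=3: i≥r, start 0; Z[3]=0
i=4: i≥r, start 0; Z[4]=1 extend→box=[4,5)
i=5: i≥r, start 0; Z[5]=0
i=6: i≥r, start 0; Z[6]=0
i=7: i≥r, start 0; Z[7]=2 extend→box=[7,9)
i=8: min(r-i=1, Z[1]=1)=1; Z[8]=3 extend→box=[8,11)
i=9: min(r-i=2, Z[1]=1)=1; Z[9]=1
i=10: min(r-i=1, Z[2]=0)=0; Z[10]=0
i=11: i≥r, start 0; Z[11]=2 extend→box=[11,13)
i=12: min(r-i=1, Z[1]=1)=1; Z[12]=3 extend→box=[12,15)
i=13: min(r-i=2, Z[1]=1)=1; Z[13]=1
i=14: min(r-i=1, Z[2]=0)=0; Z[14]=0
i=15: i≥r, start 0; Z[15]=2 extend→box=[15,17)
i=16: min(r-i=1, Z[1]=1)=1; Z[16]=4 extend→box=[16,20)
i=17: min(r-i=3, Z[1]=1)=1; Z[17]=1
i=18: min(r-i=2, Z[2]=0)=0; Z[18]=0
i=19: min(r-i=1, Z[3]=0)=0; Z[19]=0
i=20: i≥r, start 0; Z[20]=0
i=21: i≥r, start 0; Z[21]=2 extend→box=[21,23)
i=22: min(r-i=1, Z[1]=1)=1; Z[22]=2 extend→box=[22,24)
i=23: min(r-i=1, Z[1]=1)=1; Z[23]=2 extend→box=[23,25)
i=24: min(r-i=1, Z[1]=1)=1; Z[24]=2 extend→box=[24,26)
i=25: min(r-i=1, Z[1]=1)=1; Z[25]=4 extend→box=[25,29)
i=26: min(r-i=3, Z[1]=1)=1; Z[26]=1
i=27: min(r-i=2, Z[2]=0)=0; Z[27]=0
i=28: min(r-i=1, Z[3]=0)=0; Z[28]=0

[29, 1, 0, 0, 1, 0, 0, 2, 3, 1, 0, 2, 3, 1, 0, 2, 4, 1, 0, 0, 0, 2, 2, 2, 2, 4, 1, 0, 0]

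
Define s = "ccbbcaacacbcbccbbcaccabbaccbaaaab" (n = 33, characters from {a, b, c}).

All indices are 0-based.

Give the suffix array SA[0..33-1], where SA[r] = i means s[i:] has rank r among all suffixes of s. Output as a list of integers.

[28, 29, 30, 5, 31, 21, 6, 8, 18, 24, 32, 27, 23, 22, 2, 15, 3, 16, 10, 12, 4, 20, 7, 17, 26, 1, 14, 9, 11, 19, 25, 0, 13]

rank→(start, suffix):
  0 → (28, 'aaaab')
  1 → (29, 'aaab')
  2 → (30, 'aab')
  3 → (5, 'aacacbcbccbbcaccabbaccbaaaab')
  4 → (31, 'ab')
  5 → (21, 'abbaccbaaaab')
  6 → (6, 'acacbcbccbbcaccabbaccbaaaab')
  7 → (8, 'acbcbccbbcaccabbaccbaaaab')
  8 → (18, 'accabbaccbaaaab')
  9 → (24, 'accbaaaab')
  10 → (32, 'b')
  11 → (27, 'baaaab')
  12 → (23, 'baccbaaaab')
  13 → (22, 'bbaccbaaaab')
  14 → (2, 'bbcaacacbcbccbbcaccabbaccbaaaab')
  15 → (15, 'bbcaccabbaccbaaaab')
  16 → (3, 'bcaacacbcbccbbcaccabbaccbaaaab')
  17 → (16, 'bcaccabbaccbaaaab')
  18 → (10, 'bcbccbbcaccabbaccbaaaab')
  19 → (12, 'bccbbcaccabbaccbaaaab')
  20 → (4, 'caacacbcbccbbcaccabbaccbaaaab')
  21 → (20, 'cabbaccbaaaab')
  22 → (7, 'cacbcbccbbcaccabbaccbaaaab')
  23 → (17, 'caccabbaccbaaaab')
  24 → (26, 'cbaaaab')
  25 → (1, 'cbbcaacacbcbccbbcaccabbaccbaaaab')
  26 → (14, 'cbbcaccabbaccbaaaab')
  27 → (9, 'cbcbccbbcaccabbaccbaaaab')
  28 → (11, 'cbccbbcaccabbaccbaaaab')
  29 → (19, 'ccabbaccbaaaab')
  30 → (25, 'ccbaaaab')
  31 → (0, 'ccbbcaacacbcbccbbcaccabbaccbaaaab')
  32 → (13, 'ccbbcaccabbaccbaaaab')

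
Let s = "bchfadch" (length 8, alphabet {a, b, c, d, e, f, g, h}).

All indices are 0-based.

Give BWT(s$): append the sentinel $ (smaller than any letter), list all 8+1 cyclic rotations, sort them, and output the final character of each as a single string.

hf$dbahcc

rank  rotation   last
    0  $bchfadch  h
    1  adch$bchf  f
    2  bchfadch$  $
    3  ch$bchfad  d
    4  chfadch$b  b
    5  dch$bchfa  a
    6  fadch$bch  h
    7  h$bchfadc  c
    8  hfadch$bc  c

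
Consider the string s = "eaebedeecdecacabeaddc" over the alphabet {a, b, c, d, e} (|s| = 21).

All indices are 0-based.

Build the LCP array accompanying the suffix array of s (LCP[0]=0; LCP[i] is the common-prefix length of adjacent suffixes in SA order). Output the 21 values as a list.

[0, 1, 1, 1, 0, 2, 0, 1, 2, 1, 0, 1, 1, 2, 0, 2, 1, 1, 2, 1, 1]

rank→(start, suffix):
  0 → (14, 'abeaddc')
  1 → (12, 'acabeaddc')
  2 → (17, 'addc')
  3 → (1, 'aebedeecdecacabeaddc')
  4 → (15, 'beaddc')
  5 → (3, 'bedeecdecacabeaddc')
  6 → (20, 'c')
  7 → (13, 'cabeaddc')
  8 → (11, 'cacabeaddc')
  9 → (8, 'cdecacabeaddc')
  10 → (19, 'dc')
  11 → (18, 'ddc')
  12 → (9, 'decacabeaddc')
  13 → (5, 'deecdecacabeaddc')
  14 → (16, 'eaddc')
  15 → (0, 'eaebedeecdecacabeaddc')
  16 → (2, 'ebedeecdecacabeaddc')
  17 → (10, 'ecacabeaddc')
  18 → (7, 'ecdecacabeaddc')
  19 → (4, 'edeecdecacabeaddc')
  20 → (6, 'eecdecacabeaddc')

SA = [14, 12, 17, 1, 15, 3, 20, 13, 11, 8, 19, 18, 9, 5, 16, 0, 2, 10, 7, 4, 6]
i: (SA[i-1],SA[i]) lcp shared
  1: (14,12) 1 'a'
  2: (12,17) 1 'a'
  3: (17,1) 1 'a'
  4: (1,15) 0 ''
  5: (15,3) 2 'be'
  6: (3,20) 0 ''
  7: (20,13) 1 'c'
  8: (13,11) 2 'ca'
  9: (11,8) 1 'c'
  10: (8,19) 0 ''
  11: (19,18) 1 'd'
  12: (18,9) 1 'd'
  13: (9,5) 2 'de'
  14: (5,16) 0 ''
  15: (16,0) 2 'ea'
  16: (0,2) 1 'e'
  17: (2,10) 1 'e'
  18: (10,7) 2 'ec'
  19: (7,4) 1 'e'
  20: (4,6) 1 'e'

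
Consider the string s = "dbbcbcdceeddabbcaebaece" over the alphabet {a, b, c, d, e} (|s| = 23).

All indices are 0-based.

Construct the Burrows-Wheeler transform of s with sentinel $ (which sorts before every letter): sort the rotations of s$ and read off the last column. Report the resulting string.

rank  rotation                  last
    0  $dbbcbcdceeddabbcaebaece  e
    1  abbcaebaece$dbbcbcdceedd  d
    2  aebaece$dbbcbcdceeddabbc  c
    3  aece$dbbcbcdceeddabbcaeb  b
    4  baece$dbbcbcdceeddabbcae  e
    5  bbcaebaece$dbbcbcdceedda  a
    6  bbcbcdceeddabbcaebaece$d  d
    7  bcaebaece$dbbcbcdceeddab  b
    8  bcbcdceeddabbcaebaece$db  b
    9  bcdceeddabbcaebaece$dbbc  c
   10  caebaece$dbbcbcdceeddabb  b
   11  cbcdceeddabbcaebaece$dbb  b
   12  cdceeddabbcaebaece$dbbcb  b
   13  ce$dbbcbcdceeddabbcaebae  e
   14  ceeddabbcaebaece$dbbcbcd  d
   15  dabbcaebaece$dbbcbcdceed  d
   16  dbbcbcdceeddabbcaebaece$  $
   17  dceeddabbcaebaece$dbbcbc  c
   18  ddabbcaebaece$dbbcbcdcee  e
   19  e$dbbcbcdceeddabbcaebaec  c
   20  ebaece$dbbcbcdceeddabbca  a
   21  ece$dbbcbcdceeddabbcaeba  a
   22  eddabbcaebaece$dbbcbcdce  e
   23  eeddabbcaebaece$dbbcbcdc  c

edcbeadbbcbbbedd$cecaaec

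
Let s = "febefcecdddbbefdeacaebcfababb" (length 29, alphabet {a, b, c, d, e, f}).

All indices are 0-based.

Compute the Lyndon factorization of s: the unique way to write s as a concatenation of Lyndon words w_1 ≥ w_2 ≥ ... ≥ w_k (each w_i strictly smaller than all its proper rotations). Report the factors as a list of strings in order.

emit factor 1: 'f' (i=0, period=1)
emit factor 2: 'e' (i=1, period=1)
emit factor 3: 'befcecddd' (i=2, period=9)
emit factor 4: 'bbefde' (i=11, period=6)
emit factor 5: 'acaebcf' (i=17, period=7)
emit factor 6: 'ababb' (i=24, period=5)

["f", "e", "befcecddd", "bbefde", "acaebcf", "ababb"]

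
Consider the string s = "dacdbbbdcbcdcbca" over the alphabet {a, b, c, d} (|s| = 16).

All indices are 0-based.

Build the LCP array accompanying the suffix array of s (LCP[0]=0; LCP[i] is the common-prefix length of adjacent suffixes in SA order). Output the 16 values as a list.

rank | idx | suffix
   0 |  15 | a
   1 |   1 | acdbbbdcbcdcbca
   2 |   4 | bbbdcbcdcbca
   3 |   5 | bbdcbcdcbca
   4 |  13 | bca
   5 |   9 | bcdcbca
   6 |   6 | bdcbcdcbca
   7 |  14 | ca
   8 |  12 | cbca
   9 |   8 | cbcdcbca
  10 |   2 | cdbbbdcbcdcbca
  11 |  10 | cdcbca
  12 |   0 | dacdbbbdcbcdcbca
  13 |   3 | dbbbdcbcdcbca
  14 |  11 | dcbca
  15 |   7 | dcbcdcbca

SA = [15, 1, 4, 5, 13, 9, 6, 14, 12, 8, 2, 10, 0, 3, 11, 7]
[i] adj suffixes → lcp
  [1] 15/1 → 1 ('a')
  [2] 1/4 → 0 ('')
  [3] 4/5 → 2 ('bb')
  [4] 5/13 → 1 ('b')
  [5] 13/9 → 2 ('bc')
  [6] 9/6 → 1 ('b')
  [7] 6/14 → 0 ('')
  [8] 14/12 → 1 ('c')
  [9] 12/8 → 3 ('cbc')
  [10] 8/2 → 1 ('c')
  [11] 2/10 → 2 ('cd')
  [12] 10/0 → 0 ('')
  [13] 0/3 → 1 ('d')
  [14] 3/11 → 1 ('d')
  [15] 11/7 → 4 ('dcbc')

[0, 1, 0, 2, 1, 2, 1, 0, 1, 3, 1, 2, 0, 1, 1, 4]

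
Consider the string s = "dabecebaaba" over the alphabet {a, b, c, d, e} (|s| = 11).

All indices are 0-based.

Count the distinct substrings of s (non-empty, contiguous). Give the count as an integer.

58

sorted suffixes:
  #0 SA[0]=10  'a'
  #1 SA[1]=7  'aaba'
  #2 SA[2]=8  'aba'
  #3 SA[3]=1  'abecebaaba'
  #4 SA[4]=9  'ba'
  #5 SA[5]=6  'baaba'
  #6 SA[6]=2  'becebaaba'
  #7 SA[7]=4  'cebaaba'
  #8 SA[8]=0  'dabecebaaba'
  #9 SA[9]=5  'ebaaba'
  #10 SA[10]=3  'ecebaaba'

SA = [10, 7, 8, 1, 9, 6, 2, 4, 0, 5, 3]
[i] adj suffixes → lcp
  [1] 10/7 → 1 ('a')
  [2] 7/8 → 1 ('a')
  [3] 8/1 → 2 ('ab')
  [4] 1/9 → 0 ('')
  [5] 9/6 → 2 ('ba')
  [6] 6/2 → 1 ('b')
  [7] 2/4 → 0 ('')
  [8] 4/0 → 0 ('')
  [9] 0/5 → 0 ('')
  [10] 5/3 → 1 ('e')

n(n+1)/2 = 11·12/2 = 66
Σ LCP = 0 + 1 + 1 + 2 + 0 + 2 + 1 + 0 + 0 + 0 + 1 = 8
distinct = 66 − 8 = 58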